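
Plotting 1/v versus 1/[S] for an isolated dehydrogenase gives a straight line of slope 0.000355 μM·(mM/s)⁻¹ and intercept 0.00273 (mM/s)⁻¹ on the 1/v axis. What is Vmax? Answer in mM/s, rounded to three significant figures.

366 mM/s

The y-intercept of a Lineweaver–Burk plot equals 1/Vmax, so Vmax = 1/0.00273 = 366 mM/s.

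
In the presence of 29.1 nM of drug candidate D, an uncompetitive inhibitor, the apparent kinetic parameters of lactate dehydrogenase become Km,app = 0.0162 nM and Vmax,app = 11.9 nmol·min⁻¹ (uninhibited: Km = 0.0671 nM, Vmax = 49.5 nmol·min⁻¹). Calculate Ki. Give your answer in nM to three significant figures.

Uncompetitive: Vmax,app = Vmax/α (and Km,app = Km/α) with α = 1 + [I]/Ki.
α = Vmax/Vmax,app = 49.5/11.9 = 4.160.
Since α = 1 + [I]/Ki, [I]/Ki = 4.160 − 1 = 3.160 and Ki = 29.1/3.160 = 9.21 nM.

9.21 nM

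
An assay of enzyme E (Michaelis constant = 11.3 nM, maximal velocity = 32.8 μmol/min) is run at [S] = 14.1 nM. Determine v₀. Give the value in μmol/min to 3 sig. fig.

18.2 μmol/min

v = Vmax·[S]/(Km + [S]) = 32.8 × 14.1 / (11.3 + 14.1)
  = 462.5 / 25.40 = 18.2 μmol/min.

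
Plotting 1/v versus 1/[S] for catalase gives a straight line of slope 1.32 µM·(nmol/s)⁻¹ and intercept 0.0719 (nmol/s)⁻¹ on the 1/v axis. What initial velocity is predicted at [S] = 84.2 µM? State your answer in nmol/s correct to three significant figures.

11.4 nmol/s

The y-intercept is 1/Vmax, so Vmax = 1/0.0719 = 13.9 nmol/s.
The slope is Km/Vmax, so Km = 1.32 × 13.9 = 18.4 µM.
Then v = 13.9 × 84.2/(18.4 + 84.2) = 11.4 nmol/s.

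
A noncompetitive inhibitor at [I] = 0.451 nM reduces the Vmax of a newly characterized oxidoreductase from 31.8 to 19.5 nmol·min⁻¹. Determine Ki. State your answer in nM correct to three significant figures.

0.715 nM

Noncompetitive: Vmax,app = Vmax/α with α = 1 + [I]/Ki.
α = Vmax/Vmax,app = 31.8/19.5 = 1.631.
Since α = 1 + [I]/Ki, [I]/Ki = 1.631 − 1 = 0.6308 and Ki = 0.451/0.6308 = 0.715 nM.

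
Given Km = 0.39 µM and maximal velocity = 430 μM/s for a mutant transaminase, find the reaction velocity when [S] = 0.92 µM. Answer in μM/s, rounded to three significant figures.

302 μM/s

v = Vmax·[S]/(Km + [S]) = 430 × 0.92 / (0.39 + 0.92)
  = 395.6 / 1.310 = 302 μM/s.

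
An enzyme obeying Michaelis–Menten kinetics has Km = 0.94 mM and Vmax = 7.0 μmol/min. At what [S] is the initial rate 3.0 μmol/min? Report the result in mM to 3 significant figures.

0.705 mM

The required fractional saturation is v/Vmax = 3.0/7.0 = 0.4286.
Then [S]/(Km+[S]) = 0.4286 ⇒ [S] = 0.94 × 0.4286/(1 − 0.4286) = 0.705 mM.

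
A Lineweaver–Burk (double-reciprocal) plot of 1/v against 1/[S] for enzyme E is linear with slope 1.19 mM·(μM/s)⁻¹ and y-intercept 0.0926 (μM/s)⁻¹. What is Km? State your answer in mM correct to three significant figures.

y-intercept = 1/Vmax ⇒ Vmax = 10.8 μM/s; slope = Km/Vmax ⇒ Km = slope × Vmax.
Km = 1.19 × 10.8 = 12.9 mM.

12.9 mM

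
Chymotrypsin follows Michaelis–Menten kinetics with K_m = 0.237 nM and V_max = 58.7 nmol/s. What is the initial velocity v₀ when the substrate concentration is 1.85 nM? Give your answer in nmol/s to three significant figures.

v = Vmax·[S]/(Km + [S]) = 58.7 × 1.85 / (0.237 + 1.85)
  = 108.6 / 2.087 = 52.0 nmol/s.

52.0 nmol/s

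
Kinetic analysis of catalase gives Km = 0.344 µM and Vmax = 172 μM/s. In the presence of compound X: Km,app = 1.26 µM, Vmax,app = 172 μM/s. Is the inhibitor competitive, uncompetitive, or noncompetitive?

Km increases (0.344 → 1.26 µM) while Vmax is unchanged — the hallmark of competitive inhibition.

competitive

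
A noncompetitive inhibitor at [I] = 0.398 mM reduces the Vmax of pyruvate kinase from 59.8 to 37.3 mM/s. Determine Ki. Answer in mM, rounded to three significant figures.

0.660 mM

Noncompetitive: Vmax,app = Vmax/α with α = 1 + [I]/Ki.
α = Vmax/Vmax,app = 59.8/37.3 = 1.603.
Ki = [I]/(α − 1) = 0.398/0.6032 = 0.660 mM.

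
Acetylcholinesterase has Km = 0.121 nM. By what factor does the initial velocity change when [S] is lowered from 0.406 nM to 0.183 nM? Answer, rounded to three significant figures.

0.781

The fractional saturations are [S]/(Km+[S]) = 0.406/0.5270 = 0.7704 and 0.183/0.3040 = 0.6020.
v₂/v₁ is just their ratio: 0.6020/0.7704 = 0.781.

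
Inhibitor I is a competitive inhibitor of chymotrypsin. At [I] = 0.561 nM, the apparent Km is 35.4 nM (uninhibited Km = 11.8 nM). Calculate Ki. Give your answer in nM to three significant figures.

0.281 nM

Competitive: Km,app = α·Km with α = 1 + [I]/Ki.
α = Km,app/Km = 35.4/11.8 = 3.000.
Ki = [I]/(α − 1) = 0.561/2.000 = 0.281 nM.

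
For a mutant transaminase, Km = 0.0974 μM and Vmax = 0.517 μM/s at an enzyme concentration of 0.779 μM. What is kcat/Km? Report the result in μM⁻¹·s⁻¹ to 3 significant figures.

6.81 μM⁻¹·s⁻¹

kcat = Vmax/[E]total = 0.517/0.779 = 0.664 s⁻¹.
kcat/Km = 0.664/0.0974 = 6.81 μM⁻¹·s⁻¹.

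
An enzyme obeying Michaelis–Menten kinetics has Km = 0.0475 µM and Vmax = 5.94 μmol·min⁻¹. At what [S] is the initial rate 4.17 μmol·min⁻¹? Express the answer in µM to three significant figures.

0.112 µM

The required fractional saturation is v/Vmax = 4.17/5.94 = 0.7020.
Then [S]/(Km+[S]) = 0.7020 ⇒ [S] = 0.0475 × 0.7020/(1 − 0.7020) = 0.112 µM.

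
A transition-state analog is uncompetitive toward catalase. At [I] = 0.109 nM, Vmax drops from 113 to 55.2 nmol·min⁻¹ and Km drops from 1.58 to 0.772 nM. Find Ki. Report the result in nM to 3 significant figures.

Uncompetitive: Vmax,app = Vmax/α (and Km,app = Km/α) with α = 1 + [I]/Ki.
α = Vmax/Vmax,app = 113/55.2 = 2.047.
Since α = 1 + [I]/Ki, [I]/Ki = 2.047 − 1 = 1.047 and Ki = 0.109/1.047 = 0.104 nM.

0.104 nM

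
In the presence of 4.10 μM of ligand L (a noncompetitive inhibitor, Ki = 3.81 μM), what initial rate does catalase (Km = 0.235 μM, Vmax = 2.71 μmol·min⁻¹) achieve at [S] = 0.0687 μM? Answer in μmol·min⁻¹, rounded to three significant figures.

α = 1 + [I]/Ki = 1 + 4.10/3.81 = 2.076.
For a noncompetitive inhibitor, Vmax is reduced to Vmax/α while Km is unchanged: Km,app = 0.235 μM, Vmax,app = 1.31 μmol·min⁻¹.
v = Vmax,app·[S]/(Km,app + [S]) = 1.31 × 0.0687/(0.235 + 0.0687) = 0.295 μmol·min⁻¹.

0.295 μmol·min⁻¹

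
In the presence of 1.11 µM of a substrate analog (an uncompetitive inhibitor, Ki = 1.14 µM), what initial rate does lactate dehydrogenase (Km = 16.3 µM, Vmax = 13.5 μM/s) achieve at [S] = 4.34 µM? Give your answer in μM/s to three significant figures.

With α = 1 + [I]/Ki = 1 + 1.11/1.14 = 1.974, the uncompetitive rate law is v = (Vmax/α)·[S] / (Km/α + [S]).
v = (13.5/1.974)×4.34 / (16.3/1.974 + 4.34) = 29.69/12.60 = 2.36 μM/s.

2.36 μM/s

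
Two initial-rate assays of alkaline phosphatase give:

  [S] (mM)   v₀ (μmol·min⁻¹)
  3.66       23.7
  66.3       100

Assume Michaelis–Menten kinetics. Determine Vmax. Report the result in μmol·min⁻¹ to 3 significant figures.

123 μmol·min⁻¹

From v = Vmax[S]/(Km+[S]), each point gives Vmax = v(Km+[S])/[S].
Equating: 23.7(Km+3.66)/3.66 = 100(Km+66.3)/66.3.
6.475·Km + 23.7 = 1.508·Km + 100, so (6.475 − 1.508)·Km = 100 − 23.7.
Km = 76.30/4.967 = 15.4 mM; then Vmax = 23.7(15.4+3.66)/3.66 = 123 μmol·min⁻¹.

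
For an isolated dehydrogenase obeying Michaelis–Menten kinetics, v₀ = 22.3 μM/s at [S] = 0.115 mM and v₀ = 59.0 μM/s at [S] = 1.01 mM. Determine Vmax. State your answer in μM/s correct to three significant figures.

From v = Vmax[S]/(Km+[S]), each point gives Vmax = v(Km+[S])/[S].
Equating: 22.3(Km+0.115)/0.115 = 59.0(Km+1.01)/1.01.
193.9·Km + 22.3 = 58.42·Km + 59.0, so (193.9 − 58.42)·Km = 59.0 − 22.3.
Km = 36.70/135.5 = 0.271 mM; then Vmax = 22.3(0.271+0.115)/0.115 = 74.8 μM/s.

74.8 μM/s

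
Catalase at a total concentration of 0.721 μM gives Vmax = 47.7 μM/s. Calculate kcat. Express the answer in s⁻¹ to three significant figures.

kcat = Vmax/[E]total = 47.7 μM/s / 0.721 μM = 66.2 s⁻¹.

66.2 s⁻¹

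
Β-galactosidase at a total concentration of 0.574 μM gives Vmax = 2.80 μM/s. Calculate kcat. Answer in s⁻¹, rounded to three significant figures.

kcat = Vmax/[E]total = 2.80 μM/s / 0.574 μM = 4.88 s⁻¹.

4.88 s⁻¹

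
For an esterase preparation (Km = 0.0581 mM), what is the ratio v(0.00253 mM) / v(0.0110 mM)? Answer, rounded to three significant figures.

0.262

Since Vmax cancels, v₂/v₁ = [S]₂(Km+[S]₁) / [S]₁(Km+[S]₂).
= 0.00253×(0.0581+0.0110) / (0.0110×(0.0581+0.00253)) = 0.0001748/0.0006669 = 0.262.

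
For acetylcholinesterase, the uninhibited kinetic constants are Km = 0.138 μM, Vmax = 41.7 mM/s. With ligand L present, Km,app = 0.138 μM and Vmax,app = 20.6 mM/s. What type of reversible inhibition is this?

Vmax decreases (41.7 → 20.6 mM/s) while Km is unchanged — pure noncompetitive inhibition.

noncompetitive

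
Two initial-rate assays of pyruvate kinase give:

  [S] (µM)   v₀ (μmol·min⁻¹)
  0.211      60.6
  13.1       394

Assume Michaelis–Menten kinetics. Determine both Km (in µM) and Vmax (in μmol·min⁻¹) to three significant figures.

In reciprocal form, 1/v = (Km/Vmax)·(1/[S]) + 1/Vmax. The two points give (1/[S], 1/v) = (4.739, 0.01650) and (0.07634, 0.002538).
Slope = (0.01650 − 0.002538)/(4.739 − 0.07634) = 0.002995; intercept = 0.01650 − 0.002995×4.739 = 0.002309.
Vmax = 1/intercept = 433 μmol·min⁻¹; Km = slope × Vmax = 0.002995 × 433 = 1.30 µM.

Km = 1.30 µM; Vmax = 433 μmol·min⁻¹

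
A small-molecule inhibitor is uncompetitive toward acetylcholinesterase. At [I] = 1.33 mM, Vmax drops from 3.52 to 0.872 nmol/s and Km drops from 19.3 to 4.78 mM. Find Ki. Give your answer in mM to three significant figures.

0.438 mM

Uncompetitive: Vmax,app = Vmax/α (and Km,app = Km/α) with α = 1 + [I]/Ki.
α = Vmax/Vmax,app = 3.52/0.872 = 4.037.
Since α = 1 + [I]/Ki, [I]/Ki = 4.037 − 1 = 3.037 and Ki = 1.33/3.037 = 0.438 mM.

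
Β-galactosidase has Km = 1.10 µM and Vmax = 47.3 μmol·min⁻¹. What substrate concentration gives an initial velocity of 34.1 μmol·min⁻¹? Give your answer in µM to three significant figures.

2.84 µM

The required fractional saturation is v/Vmax = 34.1/47.3 = 0.7209.
Then [S]/(Km+[S]) = 0.7209 ⇒ [S] = 1.10 × 0.7209/(1 − 0.7209) = 2.84 µM.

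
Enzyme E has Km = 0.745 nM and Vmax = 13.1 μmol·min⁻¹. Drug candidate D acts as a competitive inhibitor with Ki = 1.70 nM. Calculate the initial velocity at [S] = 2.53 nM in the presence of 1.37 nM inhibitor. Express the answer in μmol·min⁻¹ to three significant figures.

8.55 μmol·min⁻¹

α = 1 + [I]/Ki = 1 + 1.37/1.70 = 1.806.
For a competitive inhibitor, Vmax is unchanged and the apparent Km becomes α·Km: Km,app = 1.35 nM, Vmax,app = 13.1 μmol·min⁻¹.
v = Vmax,app·[S]/(Km,app + [S]) = 13.1 × 2.53/(1.35 + 2.53) = 8.55 μmol·min⁻¹.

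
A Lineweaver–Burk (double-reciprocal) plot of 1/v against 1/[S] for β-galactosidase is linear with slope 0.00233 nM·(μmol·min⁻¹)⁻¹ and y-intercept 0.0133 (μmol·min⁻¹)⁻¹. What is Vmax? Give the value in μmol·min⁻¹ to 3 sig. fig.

The y-intercept of a Lineweaver–Burk plot equals 1/Vmax, so Vmax = 1/0.0133 = 75.2 μmol·min⁻¹.

75.2 μmol·min⁻¹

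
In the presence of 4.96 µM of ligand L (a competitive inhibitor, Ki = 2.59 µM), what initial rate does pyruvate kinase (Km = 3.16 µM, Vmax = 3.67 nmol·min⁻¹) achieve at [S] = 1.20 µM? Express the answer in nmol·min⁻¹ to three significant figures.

α = 1 + [I]/Ki = 1 + 4.96/2.59 = 2.915.
For a competitive inhibitor, Vmax is unchanged and the apparent Km becomes α·Km: Km,app = 9.21 µM, Vmax,app = 3.67 nmol·min⁻¹.
v = Vmax,app·[S]/(Km,app + [S]) = 3.67 × 1.20/(9.21 + 1.20) = 0.423 nmol·min⁻¹.

0.423 nmol·min⁻¹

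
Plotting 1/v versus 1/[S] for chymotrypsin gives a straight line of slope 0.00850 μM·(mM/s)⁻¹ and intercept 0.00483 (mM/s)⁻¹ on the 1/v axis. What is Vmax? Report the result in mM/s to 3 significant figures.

207 mM/s

The y-intercept of a Lineweaver–Burk plot equals 1/Vmax, so Vmax = 1/0.00483 = 207 mM/s.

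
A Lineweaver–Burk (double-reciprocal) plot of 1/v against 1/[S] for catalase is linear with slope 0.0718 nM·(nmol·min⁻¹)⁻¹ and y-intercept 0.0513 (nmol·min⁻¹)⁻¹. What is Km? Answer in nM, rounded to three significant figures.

y-intercept = 1/Vmax ⇒ Vmax = 19.5 nmol·min⁻¹; slope = Km/Vmax ⇒ Km = slope × Vmax.
Km = 0.0718 × 19.5 = 1.40 nM.

1.40 nM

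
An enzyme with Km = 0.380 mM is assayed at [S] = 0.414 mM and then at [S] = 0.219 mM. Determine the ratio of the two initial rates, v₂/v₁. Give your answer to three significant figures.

0.701

Since Vmax cancels, v₂/v₁ = [S]₂(Km+[S]₁) / [S]₁(Km+[S]₂).
= 0.219×(0.380+0.414) / (0.414×(0.380+0.219)) = 0.1739/0.2480 = 0.701.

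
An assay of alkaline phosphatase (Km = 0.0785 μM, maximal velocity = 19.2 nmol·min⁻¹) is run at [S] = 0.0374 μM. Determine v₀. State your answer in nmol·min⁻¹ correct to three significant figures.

v = Vmax·[S]/(Km + [S]) = 19.2 × 0.0374 / (0.0785 + 0.0374)
  = 0.7181 / 0.1159 = 6.20 nmol·min⁻¹.

6.20 nmol·min⁻¹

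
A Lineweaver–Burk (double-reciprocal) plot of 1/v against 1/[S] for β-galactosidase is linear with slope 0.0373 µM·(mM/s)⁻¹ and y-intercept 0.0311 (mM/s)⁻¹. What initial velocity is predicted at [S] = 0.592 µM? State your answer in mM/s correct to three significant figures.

10.6 mM/s

The y-intercept is 1/Vmax, so Vmax = 1/0.0311 = 32.2 mM/s.
The slope is Km/Vmax, so Km = 0.0373 × 32.2 = 1.20 µM.
Then v = 32.2 × 0.592/(1.20 + 0.592) = 10.6 mM/s.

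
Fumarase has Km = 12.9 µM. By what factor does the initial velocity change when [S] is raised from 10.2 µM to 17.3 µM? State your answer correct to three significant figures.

1.30

The fractional saturations are [S]/(Km+[S]) = 10.2/23.10 = 0.4416 and 17.3/30.20 = 0.5728.
v₂/v₁ is just their ratio: 0.5728/0.4416 = 1.30.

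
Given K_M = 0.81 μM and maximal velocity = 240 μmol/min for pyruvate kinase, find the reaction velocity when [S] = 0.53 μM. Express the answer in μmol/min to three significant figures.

v = Vmax·[S]/(Km + [S]) = 240 × 0.53 / (0.81 + 0.53)
  = 127.2 / 1.340 = 94.9 μmol/min.

94.9 μmol/min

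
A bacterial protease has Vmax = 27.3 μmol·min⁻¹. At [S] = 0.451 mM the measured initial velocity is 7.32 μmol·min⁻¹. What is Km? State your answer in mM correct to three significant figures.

From v = Vmax[S]/(Km+[S]), Km = [S](Vmax − v)/v.
Km = 0.451 × (27.3 − 7.32) / 7.32 = 9.011/7.32 = 1.23 mM.

1.23 mM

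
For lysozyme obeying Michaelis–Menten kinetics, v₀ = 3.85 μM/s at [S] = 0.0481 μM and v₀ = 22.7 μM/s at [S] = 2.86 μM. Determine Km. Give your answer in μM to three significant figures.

In reciprocal form, 1/v = (Km/Vmax)·(1/[S]) + 1/Vmax. The two points give (1/[S], 1/v) = (20.79, 0.2597) and (0.3497, 0.04405).
Slope = (0.2597 − 0.04405)/(20.79 − 0.3497) = 0.01055; intercept = 0.2597 − 0.01055×20.79 = 0.04036.
Vmax = 1/intercept = 24.8 μM/s; Km = slope × Vmax = 0.01055 × 24.8 = 0.261 μM.

0.261 μM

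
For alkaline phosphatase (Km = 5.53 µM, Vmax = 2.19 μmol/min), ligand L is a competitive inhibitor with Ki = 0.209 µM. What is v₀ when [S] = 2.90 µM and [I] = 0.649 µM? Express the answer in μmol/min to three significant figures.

α = 1 + [I]/Ki = 1 + 0.649/0.209 = 4.105.
For a competitive inhibitor, Vmax is unchanged and the apparent Km becomes α·Km: Km,app = 22.7 µM, Vmax,app = 2.19 μmol/min.
v = Vmax,app·[S]/(Km,app + [S]) = 2.19 × 2.90/(22.7 + 2.90) = 0.248 μmol/min.

0.248 μmol/min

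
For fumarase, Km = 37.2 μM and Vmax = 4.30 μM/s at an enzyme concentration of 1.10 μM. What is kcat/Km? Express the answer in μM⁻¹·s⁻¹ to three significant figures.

0.105 μM⁻¹·s⁻¹

kcat = Vmax/[E]total = 4.30/1.10 = 3.91 s⁻¹.
kcat/Km = 3.91/37.2 = 0.105 μM⁻¹·s⁻¹.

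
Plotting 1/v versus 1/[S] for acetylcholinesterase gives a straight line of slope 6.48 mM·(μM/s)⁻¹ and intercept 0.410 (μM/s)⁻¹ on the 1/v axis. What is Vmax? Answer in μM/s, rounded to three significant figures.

2.44 μM/s

The y-intercept of a Lineweaver–Burk plot equals 1/Vmax, so Vmax = 1/0.410 = 2.44 μM/s.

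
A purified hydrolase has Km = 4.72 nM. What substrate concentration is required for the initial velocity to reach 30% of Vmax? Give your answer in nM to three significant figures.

2.02 nM

v/Vmax = [S]/(Km+[S]) = 0.3, so [S] = Km·0.3/(1 − 0.3) = 4.72 × 0.4286.
[S] = 2.02 nM.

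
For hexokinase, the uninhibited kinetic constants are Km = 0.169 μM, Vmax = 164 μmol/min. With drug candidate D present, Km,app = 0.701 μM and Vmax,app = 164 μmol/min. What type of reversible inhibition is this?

Km increases (0.169 → 0.701 μM) while Vmax is unchanged — the hallmark of competitive inhibition.

competitive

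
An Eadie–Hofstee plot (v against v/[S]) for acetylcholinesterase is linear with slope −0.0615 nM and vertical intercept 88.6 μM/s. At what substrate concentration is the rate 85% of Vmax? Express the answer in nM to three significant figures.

The Eadie–Hofstee slope gives Km = 0.0615 nM (slope = −Km).
v/Vmax = [S]/(Km+[S]) = 0.85 ⇒ [S] = Km·0.85/(1−0.85) = 0.0615 × 5.667 = 0.348 nM.

0.348 nM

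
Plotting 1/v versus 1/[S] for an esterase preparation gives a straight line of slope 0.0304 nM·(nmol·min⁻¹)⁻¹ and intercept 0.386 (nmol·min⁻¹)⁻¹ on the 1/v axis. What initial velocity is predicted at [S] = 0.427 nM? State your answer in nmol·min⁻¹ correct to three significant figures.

The y-intercept is 1/Vmax, so Vmax = 1/0.386 = 2.59 nmol·min⁻¹.
The slope is Km/Vmax, so Km = 0.0304 × 2.59 = 0.0788 nM.
Then v = 2.59 × 0.427/(0.0788 + 0.427) = 2.19 nmol·min⁻¹.

2.19 nmol·min⁻¹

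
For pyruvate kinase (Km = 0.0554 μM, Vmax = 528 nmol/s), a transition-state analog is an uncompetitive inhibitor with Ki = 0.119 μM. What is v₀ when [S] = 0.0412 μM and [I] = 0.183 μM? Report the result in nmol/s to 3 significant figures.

136 nmol/s

With α = 1 + [I]/Ki = 1 + 0.183/0.119 = 2.538, the uncompetitive rate law is v = (Vmax/α)·[S] / (Km/α + [S]).
v = (528/2.538)×0.0412 / (0.0554/2.538 + 0.0412) = 8.572/0.06303 = 136 nmol/s.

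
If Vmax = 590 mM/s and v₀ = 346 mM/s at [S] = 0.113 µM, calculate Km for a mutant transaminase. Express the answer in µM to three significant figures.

From v = Vmax[S]/(Km+[S]), Km = [S](Vmax − v)/v.
Km = 0.113 × (590 − 346) / 346 = 27.57/346 = 0.0797 µM.

0.0797 µM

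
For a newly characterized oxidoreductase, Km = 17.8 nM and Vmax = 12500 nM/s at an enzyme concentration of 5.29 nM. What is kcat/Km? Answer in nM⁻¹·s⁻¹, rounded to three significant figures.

133 nM⁻¹·s⁻¹

kcat = Vmax/[E]total = 12500/5.29 = 2360 s⁻¹.
kcat/Km = 2360/17.8 = 133 nM⁻¹·s⁻¹.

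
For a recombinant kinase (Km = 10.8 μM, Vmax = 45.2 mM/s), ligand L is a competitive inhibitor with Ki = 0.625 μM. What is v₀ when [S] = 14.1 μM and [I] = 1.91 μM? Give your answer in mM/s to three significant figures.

With α = 1 + [I]/Ki = 1 + 1.91/0.625 = 4.056, the competitive rate law is v = Vmax[S] / (αKm + [S]).
v = 45.2×14.1 / (4.056×10.8 + 14.1) = 637.3/57.90 = 11.0 mM/s.

11.0 mM/s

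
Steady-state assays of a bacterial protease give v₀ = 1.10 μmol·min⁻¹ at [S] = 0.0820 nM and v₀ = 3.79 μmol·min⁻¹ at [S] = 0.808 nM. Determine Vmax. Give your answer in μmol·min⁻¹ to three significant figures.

5.24 μmol·min⁻¹

In reciprocal form, 1/v = (Km/Vmax)·(1/[S]) + 1/Vmax. The two points give (1/[S], 1/v) = (12.20, 0.9091) and (1.238, 0.2639).
Slope = (0.9091 − 0.2639)/(12.20 − 1.238) = 0.05889; intercept = 0.9091 − 0.05889×12.20 = 0.1910.
Vmax = 1/intercept = 5.24 μmol·min⁻¹; Km = slope × Vmax = 0.05889 × 5.24 = 0.308 nM.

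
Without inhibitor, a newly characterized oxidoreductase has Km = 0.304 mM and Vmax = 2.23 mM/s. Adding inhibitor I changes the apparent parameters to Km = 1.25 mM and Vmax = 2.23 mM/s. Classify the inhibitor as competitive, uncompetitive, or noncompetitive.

competitive

Km increases (0.304 → 1.25 mM) while Vmax is unchanged — the hallmark of competitive inhibition.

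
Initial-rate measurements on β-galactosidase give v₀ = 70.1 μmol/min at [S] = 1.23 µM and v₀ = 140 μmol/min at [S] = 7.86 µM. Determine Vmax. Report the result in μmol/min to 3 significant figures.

172 μmol/min

From v = Vmax[S]/(Km+[S]), each point gives Vmax = v(Km+[S])/[S].
Equating: 70.1(Km+1.23)/1.23 = 140(Km+7.86)/7.86.
56.99·Km + 70.1 = 17.81·Km + 140, so (56.99 − 17.81)·Km = 140 − 70.1.
Km = 69.90/39.18 = 1.78 µM; then Vmax = 70.1(1.78+1.23)/1.23 = 172 μmol/min.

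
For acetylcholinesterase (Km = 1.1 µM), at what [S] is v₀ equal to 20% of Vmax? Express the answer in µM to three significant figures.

0.275 µM

v/Vmax = [S]/(Km+[S]) = 0.2, so [S] = Km·0.2/(1 − 0.2) = 1.1 × 0.2500.
[S] = 0.275 µM.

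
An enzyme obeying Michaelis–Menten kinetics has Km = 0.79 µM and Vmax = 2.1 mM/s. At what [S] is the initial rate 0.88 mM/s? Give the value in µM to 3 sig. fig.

The required fractional saturation is v/Vmax = 0.88/2.1 = 0.4190.
Then [S]/(Km+[S]) = 0.4190 ⇒ [S] = 0.79 × 0.4190/(1 − 0.4190) = 0.570 µM.

0.570 µM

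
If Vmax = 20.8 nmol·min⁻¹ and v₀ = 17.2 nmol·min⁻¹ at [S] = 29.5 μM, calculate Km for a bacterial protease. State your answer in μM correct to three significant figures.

v/Vmax = 17.2/20.8 = 0.8269 = [S]/(Km+[S]).
So Km + [S] = [S]/0.8269 = 35.67 μM, giving Km = 35.67 − 29.5 = 6.17 μM.

6.17 μM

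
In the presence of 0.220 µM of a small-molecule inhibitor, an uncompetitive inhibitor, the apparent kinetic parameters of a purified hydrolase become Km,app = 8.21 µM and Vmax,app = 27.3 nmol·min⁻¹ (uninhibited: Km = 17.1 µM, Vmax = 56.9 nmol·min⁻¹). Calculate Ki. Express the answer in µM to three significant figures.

Uncompetitive: Vmax,app = Vmax/α (and Km,app = Km/α) with α = 1 + [I]/Ki.
α = Vmax/Vmax,app = 56.9/27.3 = 2.084.
Since α = 1 + [I]/Ki, [I]/Ki = 2.084 − 1 = 1.084 and Ki = 0.220/1.084 = 0.203 µM.

0.203 µM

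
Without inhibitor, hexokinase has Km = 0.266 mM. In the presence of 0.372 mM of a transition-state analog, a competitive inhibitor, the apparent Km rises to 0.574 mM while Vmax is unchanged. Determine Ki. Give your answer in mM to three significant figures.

Competitive: Km,app = α·Km with α = 1 + [I]/Ki.
α = Km,app/Km = 0.574/0.266 = 2.158.
Since α = 1 + [I]/Ki, [I]/Ki = 2.158 − 1 = 1.158 and Ki = 0.372/1.158 = 0.321 mM.

0.321 mM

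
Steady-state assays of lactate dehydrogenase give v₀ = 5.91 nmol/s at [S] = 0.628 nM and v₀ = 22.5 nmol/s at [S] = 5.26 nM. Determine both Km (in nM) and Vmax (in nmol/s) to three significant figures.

Km = 3.23 nM; Vmax = 36.3 nmol/s

From v = Vmax[S]/(Km+[S]), each point gives Vmax = v(Km+[S])/[S].
Equating: 5.91(Km+0.628)/0.628 = 22.5(Km+5.26)/5.26.
9.411·Km + 5.91 = 4.278·Km + 22.5, so (9.411 − 4.278)·Km = 22.5 − 5.91.
Km = 16.59/5.133 = 3.23 nM; then Vmax = 5.91(3.23+0.628)/0.628 = 36.3 nmol/s.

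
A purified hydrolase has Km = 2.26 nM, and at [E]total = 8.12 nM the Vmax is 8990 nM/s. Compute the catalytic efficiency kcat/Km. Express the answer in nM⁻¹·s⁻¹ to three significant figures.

kcat = Vmax/[E]total = 8990/8.12 = 1110 s⁻¹.
kcat/Km = 1110/2.26 = 490 nM⁻¹·s⁻¹.

490 nM⁻¹·s⁻¹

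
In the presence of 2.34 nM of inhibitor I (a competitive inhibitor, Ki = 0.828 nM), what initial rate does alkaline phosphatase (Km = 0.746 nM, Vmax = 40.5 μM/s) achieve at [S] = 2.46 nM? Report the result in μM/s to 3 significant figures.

18.7 μM/s

With α = 1 + [I]/Ki = 1 + 2.34/0.828 = 3.826, the competitive rate law is v = Vmax[S] / (αKm + [S]).
v = 40.5×2.46 / (3.826×0.746 + 2.46) = 99.63/5.314 = 18.7 μM/s.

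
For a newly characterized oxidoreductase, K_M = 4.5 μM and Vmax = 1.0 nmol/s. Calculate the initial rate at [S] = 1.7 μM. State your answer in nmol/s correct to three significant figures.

v = Vmax·[S]/(Km + [S]) = 1.0 × 1.7 / (4.5 + 1.7)
  = 1.700 / 6.200 = 0.274 nmol/s.

0.274 nmol/s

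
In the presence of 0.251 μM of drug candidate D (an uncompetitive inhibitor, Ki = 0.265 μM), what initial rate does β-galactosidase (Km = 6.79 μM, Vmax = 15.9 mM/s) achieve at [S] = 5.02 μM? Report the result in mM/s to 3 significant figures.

4.82 mM/s

α = 1 + [I]/Ki = 1 + 0.251/0.265 = 1.947.
For an uncompetitive inhibitor, both parameters are divided by α, giving Vmax/α and Km/α: Km,app = 3.49 μM, Vmax,app = 8.17 mM/s.
v = Vmax,app·[S]/(Km,app + [S]) = 8.17 × 5.02/(3.49 + 5.02) = 4.82 mM/s.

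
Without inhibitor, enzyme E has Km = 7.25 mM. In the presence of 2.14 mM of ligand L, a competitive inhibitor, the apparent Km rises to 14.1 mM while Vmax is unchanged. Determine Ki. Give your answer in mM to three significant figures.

Competitive: Km,app = α·Km with α = 1 + [I]/Ki.
α = Km,app/Km = 14.1/7.25 = 1.945.
Since α = 1 + [I]/Ki, [I]/Ki = 1.945 − 1 = 0.9448 and Ki = 2.14/0.9448 = 2.26 mM.

2.26 mM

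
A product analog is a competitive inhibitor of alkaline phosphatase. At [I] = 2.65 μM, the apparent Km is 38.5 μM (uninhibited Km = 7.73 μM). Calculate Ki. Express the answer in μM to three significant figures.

0.666 μM

Competitive: Km,app = α·Km with α = 1 + [I]/Ki.
α = Km,app/Km = 38.5/7.73 = 4.981.
Ki = [I]/(α − 1) = 2.65/3.981 = 0.666 μM.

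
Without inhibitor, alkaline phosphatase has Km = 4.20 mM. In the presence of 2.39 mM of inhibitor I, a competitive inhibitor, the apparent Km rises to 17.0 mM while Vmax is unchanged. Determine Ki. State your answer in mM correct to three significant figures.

0.784 mM

Competitive: Km,app = α·Km with α = 1 + [I]/Ki.
α = Km,app/Km = 17.0/4.20 = 4.048.
Ki = [I]/(α − 1) = 2.39/3.048 = 0.784 mM.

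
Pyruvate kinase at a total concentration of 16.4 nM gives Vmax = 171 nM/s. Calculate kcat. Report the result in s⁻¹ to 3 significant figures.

kcat = Vmax/[E]total = 171 nM/s / 16.4 nM = 10.4 s⁻¹.

10.4 s⁻¹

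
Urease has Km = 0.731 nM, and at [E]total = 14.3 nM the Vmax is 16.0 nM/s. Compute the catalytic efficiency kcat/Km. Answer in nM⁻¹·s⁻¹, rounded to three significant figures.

1.53 nM⁻¹·s⁻¹

kcat = Vmax/[E]total = 16.0/14.3 = 1.12 s⁻¹.
kcat/Km = 1.12/0.731 = 1.53 nM⁻¹·s⁻¹.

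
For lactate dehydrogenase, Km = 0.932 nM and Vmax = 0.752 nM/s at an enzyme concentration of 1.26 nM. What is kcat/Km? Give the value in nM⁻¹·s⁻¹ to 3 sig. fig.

kcat = Vmax/[E]total = 0.752/1.26 = 0.597 s⁻¹.
kcat/Km = 0.597/0.932 = 0.640 nM⁻¹·s⁻¹.

0.640 nM⁻¹·s⁻¹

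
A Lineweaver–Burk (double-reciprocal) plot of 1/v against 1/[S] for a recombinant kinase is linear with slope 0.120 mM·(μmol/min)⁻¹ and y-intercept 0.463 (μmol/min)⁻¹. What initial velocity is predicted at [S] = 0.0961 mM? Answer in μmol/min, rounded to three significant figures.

0.584 μmol/min

The y-intercept is 1/Vmax, so Vmax = 1/0.463 = 2.16 μmol/min.
The slope is Km/Vmax, so Km = 0.120 × 2.16 = 0.259 mM.
Then v = 2.16 × 0.0961/(0.259 + 0.0961) = 0.584 μmol/min.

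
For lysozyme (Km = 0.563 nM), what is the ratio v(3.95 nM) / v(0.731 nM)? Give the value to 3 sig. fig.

Since Vmax cancels, v₂/v₁ = [S]₂(Km+[S]₁) / [S]₁(Km+[S]₂).
= 3.95×(0.563+0.731) / (0.731×(0.563+3.95)) = 5.111/3.299 = 1.55.

1.55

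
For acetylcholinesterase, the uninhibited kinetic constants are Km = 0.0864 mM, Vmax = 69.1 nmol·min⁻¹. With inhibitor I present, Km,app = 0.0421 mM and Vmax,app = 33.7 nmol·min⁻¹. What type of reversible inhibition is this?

Both Km and Vmax decrease by the same factor (~2.05-fold) — characteristic of uncompetitive inhibition.

uncompetitive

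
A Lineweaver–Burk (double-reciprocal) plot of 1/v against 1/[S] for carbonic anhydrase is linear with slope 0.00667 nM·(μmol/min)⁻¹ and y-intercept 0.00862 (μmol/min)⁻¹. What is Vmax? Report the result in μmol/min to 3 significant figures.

The y-intercept of a Lineweaver–Burk plot equals 1/Vmax, so Vmax = 1/0.00862 = 116 μmol/min.

116 μmol/min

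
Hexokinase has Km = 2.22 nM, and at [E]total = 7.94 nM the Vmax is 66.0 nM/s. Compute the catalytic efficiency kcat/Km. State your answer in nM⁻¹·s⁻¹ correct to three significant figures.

kcat = Vmax/[E]total = 66.0/7.94 = 8.31 s⁻¹.
kcat/Km = 8.31/2.22 = 3.74 nM⁻¹·s⁻¹.

3.74 nM⁻¹·s⁻¹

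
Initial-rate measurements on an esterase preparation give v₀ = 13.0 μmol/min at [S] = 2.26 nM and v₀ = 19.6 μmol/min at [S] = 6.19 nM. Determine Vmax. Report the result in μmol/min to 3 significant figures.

From v = Vmax[S]/(Km+[S]), each point gives Vmax = v(Km+[S])/[S].
Equating: 13.0(Km+2.26)/2.26 = 19.6(Km+6.19)/6.19.
5.752·Km + 13.0 = 3.166·Km + 19.6, so (5.752 − 3.166)·Km = 19.6 − 13.0.
Km = 6.600/2.586 = 2.55 nM; then Vmax = 13.0(2.55+2.26)/2.26 = 27.7 μmol/min.

27.7 μmol/min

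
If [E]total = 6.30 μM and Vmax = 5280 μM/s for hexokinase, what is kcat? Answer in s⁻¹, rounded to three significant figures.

kcat = Vmax/[E]total = 5280 μM/s / 6.30 μM = 838 s⁻¹.

838 s⁻¹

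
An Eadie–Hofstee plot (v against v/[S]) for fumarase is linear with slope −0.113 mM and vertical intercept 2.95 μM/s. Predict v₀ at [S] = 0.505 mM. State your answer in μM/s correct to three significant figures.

2.41 μM/s

In the Eadie–Hofstee form v = Vmax − Km·(v/[S]), the slope is −Km and the intercept is Vmax, so Km = 0.113 mM and Vmax = 2.95 μM/s.
v = 2.95 × 0.505/(0.113 + 0.505) = 2.41 μM/s.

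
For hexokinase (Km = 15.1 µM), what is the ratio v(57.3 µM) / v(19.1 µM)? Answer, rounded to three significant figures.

Since Vmax cancels, v₂/v₁ = [S]₂(Km+[S]₁) / [S]₁(Km+[S]₂).
= 57.3×(15.1+19.1) / (19.1×(15.1+57.3)) = 1960/1383 = 1.42.

1.42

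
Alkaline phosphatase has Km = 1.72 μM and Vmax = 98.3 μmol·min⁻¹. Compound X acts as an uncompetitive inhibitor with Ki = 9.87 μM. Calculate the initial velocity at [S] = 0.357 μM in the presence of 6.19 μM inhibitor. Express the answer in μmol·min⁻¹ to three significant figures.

15.3 μmol·min⁻¹

With α = 1 + [I]/Ki = 1 + 6.19/9.87 = 1.627, the uncompetitive rate law is v = (Vmax/α)·[S] / (Km/α + [S]).
v = (98.3/1.627)×0.357 / (1.72/1.627 + 0.357) = 21.57/1.414 = 15.3 μmol·min⁻¹.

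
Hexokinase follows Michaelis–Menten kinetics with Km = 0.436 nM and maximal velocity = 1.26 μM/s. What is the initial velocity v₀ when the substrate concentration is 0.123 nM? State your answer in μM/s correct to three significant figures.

0.277 μM/s

v = Vmax·[S]/(Km + [S]) = 1.26 × 0.123 / (0.436 + 0.123)
  = 0.1550 / 0.5590 = 0.277 μM/s.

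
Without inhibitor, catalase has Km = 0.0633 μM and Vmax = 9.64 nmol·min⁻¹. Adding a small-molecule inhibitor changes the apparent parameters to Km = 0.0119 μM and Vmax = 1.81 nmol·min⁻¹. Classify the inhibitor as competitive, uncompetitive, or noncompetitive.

uncompetitive

Both Km and Vmax decrease by the same factor (~5.34-fold) — characteristic of uncompetitive inhibition.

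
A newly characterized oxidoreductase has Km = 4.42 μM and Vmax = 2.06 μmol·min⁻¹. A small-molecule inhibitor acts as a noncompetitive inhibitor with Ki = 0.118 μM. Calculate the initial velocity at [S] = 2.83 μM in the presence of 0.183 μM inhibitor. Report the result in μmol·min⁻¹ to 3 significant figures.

0.315 μmol·min⁻¹

With α = 1 + [I]/Ki = 1 + 0.183/0.118 = 2.551, the noncompetitive rate law is v = (Vmax/α)·[S] / (Km + [S]).
v = (2.06/2.551)×2.83 / (4.42 + 2.83) = 2.285/7.250 = 0.315 μmol·min⁻¹.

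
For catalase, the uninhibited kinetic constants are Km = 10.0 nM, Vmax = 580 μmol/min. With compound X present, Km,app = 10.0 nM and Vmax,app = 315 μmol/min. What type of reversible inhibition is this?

noncompetitive

Vmax decreases (580 → 315 μmol/min) while Km is unchanged — pure noncompetitive inhibition.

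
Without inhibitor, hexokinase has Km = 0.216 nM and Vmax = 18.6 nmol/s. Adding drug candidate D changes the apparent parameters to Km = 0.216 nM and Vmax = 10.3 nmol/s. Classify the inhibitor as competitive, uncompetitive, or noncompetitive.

noncompetitive

Vmax decreases (18.6 → 10.3 nmol/s) while Km is unchanged — pure noncompetitive inhibition.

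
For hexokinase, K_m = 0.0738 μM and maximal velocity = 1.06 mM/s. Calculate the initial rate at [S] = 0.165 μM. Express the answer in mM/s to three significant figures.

0.732 mM/s

[S]/(Km+[S]) = 0.165/0.2388 = 0.6910, the fractional saturation.
v = 0.6910 × Vmax = 0.6910 × 1.06 = 0.732 mM/s.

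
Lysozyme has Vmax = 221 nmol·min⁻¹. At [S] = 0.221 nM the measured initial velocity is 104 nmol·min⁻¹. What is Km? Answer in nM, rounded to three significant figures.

v/Vmax = 104/221 = 0.4706 = [S]/(Km+[S]).
So Km + [S] = [S]/0.4706 = 0.4696 nM, giving Km = 0.4696 − 0.221 = 0.249 nM.

0.249 nM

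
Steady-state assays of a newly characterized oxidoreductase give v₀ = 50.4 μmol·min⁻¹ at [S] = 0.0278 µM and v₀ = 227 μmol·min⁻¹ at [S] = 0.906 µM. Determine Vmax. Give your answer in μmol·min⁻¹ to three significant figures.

255 μmol·min⁻¹

In reciprocal form, 1/v = (Km/Vmax)·(1/[S]) + 1/Vmax. The two points give (1/[S], 1/v) = (35.97, 0.01984) and (1.104, 0.004405).
Slope = (0.01984 − 0.004405)/(35.97 − 1.104) = 0.0004427; intercept = 0.01984 − 0.0004427×35.97 = 0.003917.
Vmax = 1/intercept = 255 μmol·min⁻¹; Km = slope × Vmax = 0.0004427 × 255 = 0.113 µM.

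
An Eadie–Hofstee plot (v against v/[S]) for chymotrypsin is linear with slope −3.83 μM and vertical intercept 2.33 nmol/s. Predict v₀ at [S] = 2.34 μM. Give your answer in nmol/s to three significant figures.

In the Eadie–Hofstee form v = Vmax − Km·(v/[S]), the slope is −Km and the intercept is Vmax, so Km = 3.83 μM and Vmax = 2.33 nmol/s.
v = 2.33 × 2.34/(3.83 + 2.34) = 0.884 nmol/s.

0.884 nmol/s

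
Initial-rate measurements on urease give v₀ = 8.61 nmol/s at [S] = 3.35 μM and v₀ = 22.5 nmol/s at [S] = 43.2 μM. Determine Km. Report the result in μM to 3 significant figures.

6.78 μM

In reciprocal form, 1/v = (Km/Vmax)·(1/[S]) + 1/Vmax. The two points give (1/[S], 1/v) = (0.2985, 0.1161) and (0.02315, 0.04444).
Slope = (0.1161 − 0.04444)/(0.2985 − 0.02315) = 0.2604; intercept = 0.1161 − 0.2604×0.2985 = 0.03842.
Vmax = 1/intercept = 26.0 nmol/s; Km = slope × Vmax = 0.2604 × 26.0 = 6.78 μM.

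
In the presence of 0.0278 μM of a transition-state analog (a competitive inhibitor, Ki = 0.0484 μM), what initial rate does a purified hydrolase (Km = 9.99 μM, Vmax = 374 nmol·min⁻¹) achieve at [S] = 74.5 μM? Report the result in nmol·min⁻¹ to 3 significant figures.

309 nmol·min⁻¹

α = 1 + [I]/Ki = 1 + 0.0278/0.0484 = 1.574.
For a competitive inhibitor, Vmax is unchanged and the apparent Km becomes α·Km: Km,app = 15.7 μM, Vmax,app = 374 nmol·min⁻¹.
v = Vmax,app·[S]/(Km,app + [S]) = 374 × 74.5/(15.7 + 74.5) = 309 nmol·min⁻¹.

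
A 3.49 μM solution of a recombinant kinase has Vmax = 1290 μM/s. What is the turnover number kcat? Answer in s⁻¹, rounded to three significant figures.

kcat = Vmax/[E]total = 1290 μM/s / 3.49 μM = 370 s⁻¹.

370 s⁻¹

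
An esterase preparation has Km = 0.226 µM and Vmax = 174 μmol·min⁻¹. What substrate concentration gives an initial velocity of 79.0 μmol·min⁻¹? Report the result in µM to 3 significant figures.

Rearranging v = Vmax[S]/(Km+[S]) gives [S] = Km·v/(Vmax − v).
[S] = 0.226 × 79.0 / (174 − 79.0) = 17.85/95.00 = 0.188 µM.

0.188 µM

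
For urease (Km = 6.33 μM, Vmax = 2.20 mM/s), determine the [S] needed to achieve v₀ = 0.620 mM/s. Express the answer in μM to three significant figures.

The required fractional saturation is v/Vmax = 0.620/2.20 = 0.2818.
Then [S]/(Km+[S]) = 0.2818 ⇒ [S] = 6.33 × 0.2818/(1 − 0.2818) = 2.48 μM.

2.48 μM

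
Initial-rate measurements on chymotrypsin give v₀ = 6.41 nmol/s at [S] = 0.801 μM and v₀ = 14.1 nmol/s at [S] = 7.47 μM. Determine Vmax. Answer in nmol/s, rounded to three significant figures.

16.5 nmol/s

In reciprocal form, 1/v = (Km/Vmax)·(1/[S]) + 1/Vmax. The two points give (1/[S], 1/v) = (1.248, 0.1560) and (0.1339, 0.07092).
Slope = (0.1560 − 0.07092)/(1.248 − 0.1339) = 0.07634; intercept = 0.1560 − 0.07634×1.248 = 0.06070.
Vmax = 1/intercept = 16.5 nmol/s; Km = slope × Vmax = 0.07634 × 16.5 = 1.26 μM.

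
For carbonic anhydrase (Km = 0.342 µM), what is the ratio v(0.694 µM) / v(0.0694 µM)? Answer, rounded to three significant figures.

3.97

Since Vmax cancels, v₂/v₁ = [S]₂(Km+[S]₁) / [S]₁(Km+[S]₂).
= 0.694×(0.342+0.0694) / (0.0694×(0.342+0.694)) = 0.2855/0.07190 = 3.97.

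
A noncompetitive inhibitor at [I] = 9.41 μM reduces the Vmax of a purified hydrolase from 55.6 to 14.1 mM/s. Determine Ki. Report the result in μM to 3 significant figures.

3.20 μM

Noncompetitive: Vmax,app = Vmax/α with α = 1 + [I]/Ki.
α = Vmax/Vmax,app = 55.6/14.1 = 3.943.
Ki = [I]/(α − 1) = 9.41/2.943 = 3.20 μM.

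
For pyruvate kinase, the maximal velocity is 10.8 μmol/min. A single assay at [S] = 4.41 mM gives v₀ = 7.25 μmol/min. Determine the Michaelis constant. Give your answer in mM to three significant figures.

From v = Vmax[S]/(Km+[S]), Km = [S](Vmax − v)/v.
Km = 4.41 × (10.8 − 7.25) / 7.25 = 15.66/7.25 = 2.16 mM.

2.16 mM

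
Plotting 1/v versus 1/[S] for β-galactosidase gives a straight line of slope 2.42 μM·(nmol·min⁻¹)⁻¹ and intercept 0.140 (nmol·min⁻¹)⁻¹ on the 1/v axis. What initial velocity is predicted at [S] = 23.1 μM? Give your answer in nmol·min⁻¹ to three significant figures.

The y-intercept is 1/Vmax, so Vmax = 1/0.140 = 7.14 nmol·min⁻¹.
The slope is Km/Vmax, so Km = 2.42 × 7.14 = 17.3 μM.
Then v = 7.14 × 23.1/(17.3 + 23.1) = 4.09 nmol·min⁻¹.

4.09 nmol·min⁻¹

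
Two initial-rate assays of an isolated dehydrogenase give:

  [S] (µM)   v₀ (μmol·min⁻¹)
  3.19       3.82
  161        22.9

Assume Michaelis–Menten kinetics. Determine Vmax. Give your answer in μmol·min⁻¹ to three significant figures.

In reciprocal form, 1/v = (Km/Vmax)·(1/[S]) + 1/Vmax. The two points give (1/[S], 1/v) = (0.3135, 0.2618) and (0.006211, 0.04367).
Slope = (0.2618 − 0.04367)/(0.3135 − 0.006211) = 0.7098; intercept = 0.2618 − 0.7098×0.3135 = 0.03926.
Vmax = 1/intercept = 25.5 μmol·min⁻¹; Km = slope × Vmax = 0.7098 × 25.5 = 18.1 µM.

25.5 μmol·min⁻¹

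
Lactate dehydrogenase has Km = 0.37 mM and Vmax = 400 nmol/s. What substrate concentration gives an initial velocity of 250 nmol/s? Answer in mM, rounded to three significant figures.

0.617 mM

The required fractional saturation is v/Vmax = 250/400 = 0.6250.
Then [S]/(Km+[S]) = 0.6250 ⇒ [S] = 0.37 × 0.6250/(1 − 0.6250) = 0.617 mM.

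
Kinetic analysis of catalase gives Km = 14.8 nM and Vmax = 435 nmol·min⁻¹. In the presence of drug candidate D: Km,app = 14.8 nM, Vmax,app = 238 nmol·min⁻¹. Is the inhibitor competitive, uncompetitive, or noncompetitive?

noncompetitive

Vmax decreases (435 → 238 nmol·min⁻¹) while Km is unchanged — pure noncompetitive inhibition.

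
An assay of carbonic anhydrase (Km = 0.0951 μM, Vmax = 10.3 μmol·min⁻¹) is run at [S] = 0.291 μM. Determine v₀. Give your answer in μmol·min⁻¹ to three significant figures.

7.76 μmol·min⁻¹

[S]/(Km+[S]) = 0.291/0.3861 = 0.7537, the fractional saturation.
v = 0.7537 × Vmax = 0.7537 × 10.3 = 7.76 μmol·min⁻¹.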